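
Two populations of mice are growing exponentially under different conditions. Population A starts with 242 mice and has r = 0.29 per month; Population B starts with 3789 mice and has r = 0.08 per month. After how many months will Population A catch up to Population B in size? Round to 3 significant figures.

Set 242·e^(0.29t) = 3789·e^(0.08t).
e^((0.29 − 0.08)t) = 3789/242 → e^(0.21·t) = 15.657.
0.21·t = ln(15.657) = 2.7509, so t = 2.7509/0.21 = 13.1.

13.1 months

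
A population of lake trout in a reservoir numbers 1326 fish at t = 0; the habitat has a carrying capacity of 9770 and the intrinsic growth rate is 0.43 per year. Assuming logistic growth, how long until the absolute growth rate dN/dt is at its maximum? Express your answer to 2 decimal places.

Logistic growth is fastest at N = K/2 = 4885.
A = (K − N₀)/N₀ = 6.368. Set K/(1 + A·e^(−rt)) = K/2 → A·e^(−rt) = 1.
e^(−0.43t) = 1/6.368 = 0.157035, so t = ln(6.368)/0.43 = 1.8513/0.43 = 4.3053.

4.31 years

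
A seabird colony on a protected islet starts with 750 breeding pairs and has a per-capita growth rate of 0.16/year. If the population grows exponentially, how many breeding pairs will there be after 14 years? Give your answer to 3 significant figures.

N(t) = N₀·e^(rt) = 750 × e^(0.16×14) = 750 × e^2.24.
e^2.24 ≈ 9.3933, so N ≈ 750 × 9.3933 = 7045.

7040 breeding pairs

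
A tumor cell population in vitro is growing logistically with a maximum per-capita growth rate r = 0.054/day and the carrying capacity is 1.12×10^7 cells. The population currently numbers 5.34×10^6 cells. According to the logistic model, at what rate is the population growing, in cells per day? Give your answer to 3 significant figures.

151000 cells per day

dN/dt = rN(1 − N/K) = 0.054 × 5.34×10^6 × (1 − 5.34×10^6/1.12×10^7).
1 − 5.34×10^6/1.12×10^7 = 0.52321; dN/dt = 0.054 × 5.34×10^6 × 0.52321 = 1.50874×10^5.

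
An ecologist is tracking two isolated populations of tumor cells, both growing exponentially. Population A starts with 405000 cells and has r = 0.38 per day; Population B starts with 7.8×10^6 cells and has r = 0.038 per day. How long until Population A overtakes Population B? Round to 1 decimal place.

8.6 days

Set 405000·e^(0.38t) = 7.8×10^6·e^(0.038t).
e^((0.38 − 0.038)t) = 7.8×10^6/405000 → e^(0.342·t) = 19.259.
0.342·t = ln(19.259) = 2.958, so t = 2.958/0.342 = 8.6491.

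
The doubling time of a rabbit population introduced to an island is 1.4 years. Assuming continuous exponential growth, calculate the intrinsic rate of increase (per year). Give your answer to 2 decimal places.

0.50 per year

r = ln(2)/t_d = 0.6931/1.4 = 0.49511.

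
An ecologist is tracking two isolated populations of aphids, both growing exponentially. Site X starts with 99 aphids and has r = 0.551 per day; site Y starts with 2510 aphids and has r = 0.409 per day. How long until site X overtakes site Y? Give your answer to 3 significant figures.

Set 99·e^(0.551t) = 2510·e^(0.409t).
e^((0.551 − 0.409)t) = 2510/99 → e^(0.142·t) = 25.354.
0.142·t = ln(25.354) = 3.2329, so t = 3.2329/0.142 = 22.767.

22.8 days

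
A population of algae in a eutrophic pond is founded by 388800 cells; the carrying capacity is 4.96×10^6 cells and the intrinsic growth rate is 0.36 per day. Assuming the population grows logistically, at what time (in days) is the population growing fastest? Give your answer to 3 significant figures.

6.85 days

Logistic growth is fastest at N = K/2 = 2.48×10^6.
A = (K − N₀)/N₀ = 11.757. Set K/(1 + A·e^(−rt)) = K/2 → A·e^(−rt) = 1.
e^(−0.36t) = 1/11.757 = 0.0850543, so t = ln(11.757)/0.36 = 2.4645/0.36 = 6.8457.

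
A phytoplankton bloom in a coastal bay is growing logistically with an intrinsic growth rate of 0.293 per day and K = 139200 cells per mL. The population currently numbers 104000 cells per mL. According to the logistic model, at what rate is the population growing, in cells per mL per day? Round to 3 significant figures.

dN/dt = rN(1 − N/K) = 0.293 × 104000 × (1 − 104000/139200).
1 − 104000/139200 = 0.25287; dN/dt = 0.293 × 104000 × 0.25287 = 7705.6.

7710 cells per mL per day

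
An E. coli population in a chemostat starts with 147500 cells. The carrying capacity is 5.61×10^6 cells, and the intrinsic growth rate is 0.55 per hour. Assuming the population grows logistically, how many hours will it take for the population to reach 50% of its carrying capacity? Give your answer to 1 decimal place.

6.6 hours

A = (K − N₀)/N₀ = (5.61×10^6 − 147500)/147500 = 37.034.
Solve 5.61×10^6/(1 + 37.034·e^(−0.55t)) = 2.805×10^6: 1 + 37.034·e^(−0.55t) = 2, so e^(−0.55t) = 0.0270023.
−0.55·t = ln(0.0270023) = -3.6118, so t = 3.6118/0.55 = 6.567.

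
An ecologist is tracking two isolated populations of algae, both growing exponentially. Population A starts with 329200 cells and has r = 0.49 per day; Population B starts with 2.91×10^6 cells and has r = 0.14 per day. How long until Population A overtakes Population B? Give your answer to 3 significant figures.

6.23 days

Set 329200·e^(0.49t) = 2.91×10^6·e^(0.14t).
e^((0.49 − 0.14)t) = 2.91×10^6/329200 → e^(0.35·t) = 8.8396.
0.35·t = ln(8.8396) = 2.1792, so t = 2.1792/0.35 = 6.2264.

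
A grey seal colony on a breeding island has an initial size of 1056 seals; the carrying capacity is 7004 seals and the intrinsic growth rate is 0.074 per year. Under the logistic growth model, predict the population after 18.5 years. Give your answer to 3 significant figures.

2880 seals

A = (K − N₀)/N₀ = (7004 − 1056)/1056 = 5.6326.
N(t) = K/(1 + A·e^(−rt)) = 7004/(1 + 5.6326×e^(−0.074×18.5)).
e^(−1.369) = 0.25436; denominator = 1 + 5.6326×0.25436 = 2.4327.
N = 7004/2.4327 = 2879.1.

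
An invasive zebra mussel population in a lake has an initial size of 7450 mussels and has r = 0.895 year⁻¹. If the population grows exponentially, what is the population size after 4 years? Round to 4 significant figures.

N(t) = N₀·e^(rt) = 7450 × e^(0.895×4) = 7450 × e^3.58.
e^3.58 ≈ 35.874, so N ≈ 7450 × 35.874 = 267258.

267300 mussels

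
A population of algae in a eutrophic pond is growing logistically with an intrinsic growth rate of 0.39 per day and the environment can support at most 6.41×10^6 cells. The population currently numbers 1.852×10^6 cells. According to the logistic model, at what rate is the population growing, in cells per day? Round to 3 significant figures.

514000 cells per day

dN/dt = rN(1 − N/K) = 0.39 × 1.852×10^6 × (1 − 1.852×10^6/6.41×10^6).
1 − 1.852×10^6/6.41×10^6 = 0.71108; dN/dt = 0.39 × 1.852×10^6 × 0.71108 = 5.13596×10^5.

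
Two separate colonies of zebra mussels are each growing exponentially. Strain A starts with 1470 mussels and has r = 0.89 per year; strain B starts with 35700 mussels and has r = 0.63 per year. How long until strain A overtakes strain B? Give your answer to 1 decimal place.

12.3 years

Set 1470·e^(0.89t) = 35700·e^(0.63t).
e^((0.89 − 0.63)t) = 35700/1470 → e^(0.26·t) = 24.286.
0.26·t = ln(24.286) = 3.1899, so t = 3.1899/0.26 = 12.269.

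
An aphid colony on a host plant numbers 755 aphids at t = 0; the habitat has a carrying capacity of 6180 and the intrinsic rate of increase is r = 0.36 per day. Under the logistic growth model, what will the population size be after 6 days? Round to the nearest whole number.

3380 aphids

A = (K − N₀)/N₀ = (6180 − 755)/755 = 7.1854.
N(t) = K/(1 + A·e^(−rt)) = 6180/(1 + 7.1854×e^(−0.36×6)).
e^(−2.16) = 0.11533; denominator = 1 + 7.1854×0.11533 = 1.8287.
N = 6180/1.8287 = 3379.52.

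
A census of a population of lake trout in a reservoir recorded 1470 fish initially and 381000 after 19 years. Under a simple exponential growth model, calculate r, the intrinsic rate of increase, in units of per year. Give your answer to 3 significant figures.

0.293 per year

From N(t) = N₀·e^(rt): e^(r·19) = 381000/1470 = 259.18.
r·19 = ln(259.18) = 5.5575, so r = 5.5575/19 = 0.2925.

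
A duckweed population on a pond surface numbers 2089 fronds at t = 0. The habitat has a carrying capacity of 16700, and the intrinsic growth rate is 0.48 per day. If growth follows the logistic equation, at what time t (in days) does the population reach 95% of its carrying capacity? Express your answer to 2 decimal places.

A = (K − N₀)/N₀ = (16700 − 2089)/2089 = 6.9943.
Solve 16700/(1 + 6.9943·e^(−0.48t)) = 15865: 1 + 6.9943·e^(−0.48t) = 1.0526, so e^(−0.48t) = 0.00752497.
−0.48·t = ln(0.00752497) = -4.8895, so t = 4.8895/0.48 = 10.187.

10.19 days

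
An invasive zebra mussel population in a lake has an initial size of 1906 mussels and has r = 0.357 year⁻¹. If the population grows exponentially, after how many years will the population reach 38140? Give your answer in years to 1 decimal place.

8.4 years

Set N₀·e^(rt) = 38140: e^(0.357·t) = 38140/1906 = 20.01.
0.357·t = ln(20.01) = 2.9963, so t = 2.9963/0.357 = 8.3929.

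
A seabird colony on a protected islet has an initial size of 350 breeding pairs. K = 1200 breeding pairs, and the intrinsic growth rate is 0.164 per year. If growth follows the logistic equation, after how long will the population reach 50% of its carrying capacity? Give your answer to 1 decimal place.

A = (K − N₀)/N₀ = (1200 − 350)/350 = 2.4286.
Solve 1200/(1 + 2.4286·e^(−0.164t)) = 600: 1 + 2.4286·e^(−0.164t) = 2, so e^(−0.164t) = 0.411765.
−0.164·t = ln(0.411765) = -0.8873, so t = 0.8873/0.164 = 5.4104.

5.4 years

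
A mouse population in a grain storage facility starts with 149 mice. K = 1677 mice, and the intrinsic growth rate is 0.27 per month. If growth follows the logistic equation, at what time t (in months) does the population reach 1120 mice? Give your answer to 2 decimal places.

A = (K − N₀)/N₀ = (1677 − 149)/149 = 10.255.
Solve 1677/(1 + 10.255·e^(−0.27t)) = 1120: 1 + 10.255·e^(−0.27t) = 1.4973, so e^(−0.27t) = 0.0484953.
−0.27·t = ln(0.0484953) = -3.0263, so t = 3.0263/0.27 = 11.208.

11.21 months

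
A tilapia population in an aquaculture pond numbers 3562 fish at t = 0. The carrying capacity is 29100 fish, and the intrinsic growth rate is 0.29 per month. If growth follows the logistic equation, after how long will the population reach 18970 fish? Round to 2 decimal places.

8.96 months

A = (K − N₀)/N₀ = (29100 − 3562)/3562 = 7.1696.
Solve 29100/(1 + 7.1696·e^(−0.29t)) = 18970: 1 + 7.1696·e^(−0.29t) = 1.534, so e^(−0.29t) = 0.0744816.
−0.29·t = ln(0.0744816) = -2.5972, so t = 2.5972/0.29 = 8.9559.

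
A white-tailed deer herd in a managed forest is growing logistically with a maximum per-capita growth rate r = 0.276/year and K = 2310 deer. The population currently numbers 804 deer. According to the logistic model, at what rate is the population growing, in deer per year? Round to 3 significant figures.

145 deer per year

dN/dt = rN(1 − N/K) = 0.276 × 804 × (1 − 804/2310).
1 − 804/2310 = 0.65195; dN/dt = 0.276 × 804 × 0.65195 = 144.67.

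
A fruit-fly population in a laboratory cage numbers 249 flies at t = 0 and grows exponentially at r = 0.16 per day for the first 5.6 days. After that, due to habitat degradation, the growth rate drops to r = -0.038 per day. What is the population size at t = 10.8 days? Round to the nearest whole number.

Phase 1: N(5.6) = 249·e^(0.16×5.6) = 249·e^0.896 = 609.996.
Phase 2 runs for 10.8 − 5.6 = 5.2 days at r = -0.038.
N(10.8) = 609.996·e^(-0.038×5.2) = 609.996·e^-0.1976 = 500.623.

501 flies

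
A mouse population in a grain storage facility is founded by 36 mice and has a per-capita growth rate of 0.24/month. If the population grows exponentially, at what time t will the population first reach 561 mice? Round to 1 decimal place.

Set N₀·e^(rt) = 561: e^(0.24·t) = 561/36 = 15.583.
0.24·t = ln(15.583) = 2.7462, so t = 2.7462/0.24 = 11.443.

11.4 months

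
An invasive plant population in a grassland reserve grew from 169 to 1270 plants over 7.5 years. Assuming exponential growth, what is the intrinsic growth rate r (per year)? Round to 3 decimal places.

From N(t) = N₀·e^(rt): e^(r·7.5) = 1270/169 = 7.5148.
r·7.5 = ln(7.5148) = 2.0169, so r = 2.0169/7.5 = 0.26892.

0.269 per year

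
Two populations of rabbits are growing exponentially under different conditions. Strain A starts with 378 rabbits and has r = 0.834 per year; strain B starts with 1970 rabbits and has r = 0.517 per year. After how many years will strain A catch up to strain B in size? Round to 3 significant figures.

Set 378·e^(0.834t) = 1970·e^(0.517t).
e^((0.834 − 0.517)t) = 1970/378 → e^(0.317·t) = 5.2116.
0.317·t = ln(5.2116) = 1.6509, so t = 1.6509/0.317 = 5.2079.

5.21 years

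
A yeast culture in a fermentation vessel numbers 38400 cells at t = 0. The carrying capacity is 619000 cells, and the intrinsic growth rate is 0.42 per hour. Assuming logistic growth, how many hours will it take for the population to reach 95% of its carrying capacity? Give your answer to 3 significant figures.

A = (K − N₀)/N₀ = (619000 − 38400)/38400 = 15.12.
Solve 619000/(1 + 15.12·e^(−0.42t)) = 588050: 1 + 15.12·e^(−0.42t) = 1.0526, so e^(−0.42t) = 0.00348097.
−0.42·t = ln(0.00348097) = -5.6604, so t = 5.6604/0.42 = 13.477.

13.5 hours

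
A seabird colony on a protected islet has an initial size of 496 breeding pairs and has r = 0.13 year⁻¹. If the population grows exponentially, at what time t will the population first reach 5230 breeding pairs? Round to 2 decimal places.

18.12 years

Set N₀·e^(rt) = 5230: e^(0.13·t) = 5230/496 = 10.544.
0.13·t = ln(10.544) = 2.3556, so t = 2.3556/0.13 = 18.12.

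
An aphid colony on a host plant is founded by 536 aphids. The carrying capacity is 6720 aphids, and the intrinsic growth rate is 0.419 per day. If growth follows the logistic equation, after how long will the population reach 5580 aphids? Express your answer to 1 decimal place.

A = (K − N₀)/N₀ = (6720 − 536)/536 = 11.537.
Solve 6720/(1 + 11.537·e^(−0.419t)) = 5580: 1 + 11.537·e^(−0.419t) = 1.2043, so e^(−0.419t) = 0.0177079.
−0.419·t = ln(0.0177079) = -4.0337, so t = 4.0337/0.419 = 9.6271.

9.6 days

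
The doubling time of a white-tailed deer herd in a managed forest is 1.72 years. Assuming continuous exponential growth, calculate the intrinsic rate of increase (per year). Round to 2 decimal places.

r = ln(2)/t_d = 0.6931/1.72 = 0.40299.

0.40 per year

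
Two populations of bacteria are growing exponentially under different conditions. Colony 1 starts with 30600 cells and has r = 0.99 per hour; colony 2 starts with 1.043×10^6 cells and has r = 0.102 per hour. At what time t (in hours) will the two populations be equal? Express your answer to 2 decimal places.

3.97 hours

Set 30600·e^(0.99t) = 1.043×10^6·e^(0.102t).
e^((0.99 − 0.102)t) = 1.043×10^6/30600 → e^(0.888·t) = 34.085.
0.888·t = ln(34.085) = 3.5289, so t = 3.5289/0.888 = 3.9739.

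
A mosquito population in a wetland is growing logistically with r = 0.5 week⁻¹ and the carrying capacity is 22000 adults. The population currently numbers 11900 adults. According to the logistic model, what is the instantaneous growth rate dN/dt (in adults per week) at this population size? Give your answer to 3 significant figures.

dN/dt = rN(1 − N/K) = 0.5 × 11900 × (1 − 11900/22000).
1 − 11900/22000 = 0.45909; dN/dt = 0.5 × 11900 × 0.45909 = 2731.6.

2730 adults per week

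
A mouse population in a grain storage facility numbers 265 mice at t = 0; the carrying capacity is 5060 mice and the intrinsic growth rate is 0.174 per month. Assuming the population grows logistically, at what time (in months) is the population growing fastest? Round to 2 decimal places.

16.64 months

Logistic growth is fastest at N = K/2 = 2530.
A = (K − N₀)/N₀ = 18.094. Set K/(1 + A·e^(−rt)) = K/2 → A·e^(−rt) = 1.
e^(−0.174t) = 1/18.094 = 0.0552659, so t = ln(18.094)/0.174 = 2.8956/0.174 = 16.641.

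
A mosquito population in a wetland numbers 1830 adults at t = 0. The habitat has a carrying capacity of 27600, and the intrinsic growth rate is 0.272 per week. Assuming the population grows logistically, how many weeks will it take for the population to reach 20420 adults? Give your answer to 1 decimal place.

13.6 weeks

A = (K − N₀)/N₀ = (27600 − 1830)/1830 = 14.082.
Solve 27600/(1 + 14.082·e^(−0.272t)) = 20420: 1 + 14.082·e^(−0.272t) = 1.3516, so e^(−0.272t) = 0.0249692.
−0.272·t = ln(0.0249692) = -3.6901, so t = 3.6901/0.272 = 13.567.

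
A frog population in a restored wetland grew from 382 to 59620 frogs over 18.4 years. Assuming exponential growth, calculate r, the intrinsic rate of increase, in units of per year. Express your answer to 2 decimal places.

0.27 per year

From N(t) = N₀·e^(rt): e^(r·18.4) = 59620/382 = 156.07.
r·18.4 = ln(156.07) = 5.0503, so r = 5.0503/18.4 = 0.27447.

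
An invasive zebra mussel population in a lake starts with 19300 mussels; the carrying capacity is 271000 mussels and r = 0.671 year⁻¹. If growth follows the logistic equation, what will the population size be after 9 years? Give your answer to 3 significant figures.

A = (K − N₀)/N₀ = (271000 − 19300)/19300 = 13.041.
N(t) = K/(1 + A·e^(−rt)) = 271000/(1 + 13.041×e^(−0.671×9)).
e^(−6.039) = 0.0023839; denominator = 1 + 13.041×0.0023839 = 1.0311.
N = 271000/1.0311 = 262829.

263000 mussels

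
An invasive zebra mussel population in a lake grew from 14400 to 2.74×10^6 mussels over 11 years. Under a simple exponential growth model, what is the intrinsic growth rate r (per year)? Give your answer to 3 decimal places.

From N(t) = N₀·e^(rt): e^(r·11) = 2.74×10^6/14400 = 190.28.
r·11 = ln(190.28) = 5.2485, so r = 5.2485/11 = 0.47713.

0.477 per year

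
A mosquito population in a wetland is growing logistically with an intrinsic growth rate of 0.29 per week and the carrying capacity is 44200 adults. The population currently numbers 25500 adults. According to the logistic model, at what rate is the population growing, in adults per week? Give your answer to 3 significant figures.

3130 adults per week

dN/dt = rN(1 − N/K) = 0.29 × 25500 × (1 − 25500/44200).
1 − 25500/44200 = 0.42308; dN/dt = 0.29 × 25500 × 0.42308 = 3128.7.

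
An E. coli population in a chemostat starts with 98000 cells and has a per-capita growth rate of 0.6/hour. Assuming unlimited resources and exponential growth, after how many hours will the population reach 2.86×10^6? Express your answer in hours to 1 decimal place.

Set N₀·e^(rt) = 2.86×10^6: e^(0.6·t) = 2.86×10^6/98000 = 29.184.
0.6·t = ln(29.184) = 3.3736, so t = 3.3736/0.6 = 5.6227.

5.6 hours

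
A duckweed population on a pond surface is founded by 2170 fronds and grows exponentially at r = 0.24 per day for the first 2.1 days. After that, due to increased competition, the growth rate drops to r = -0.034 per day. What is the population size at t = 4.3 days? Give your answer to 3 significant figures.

3330 fronds

Phase 1: N(2.1) = 2170·e^(0.24×2.1) = 2170·e^0.504 = 3592.06.
Phase 2 runs for 4.3 − 2.1 = 2.2 days at r = -0.034.
N(4.3) = 3592.06·e^(-0.034×2.2) = 3592.06·e^-0.0748 = 3333.18.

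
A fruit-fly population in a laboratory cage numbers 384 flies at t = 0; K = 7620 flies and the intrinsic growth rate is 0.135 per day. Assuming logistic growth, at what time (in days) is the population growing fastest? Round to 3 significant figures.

21.7 days

Logistic growth is fastest at N = K/2 = 3810.
A = (K − N₀)/N₀ = 18.844. Set K/(1 + A·e^(−rt)) = K/2 → A·e^(−rt) = 1.
e^(−0.135t) = 1/18.844 = 0.053068, so t = ln(18.844)/0.135 = 2.9362/0.135 = 21.749.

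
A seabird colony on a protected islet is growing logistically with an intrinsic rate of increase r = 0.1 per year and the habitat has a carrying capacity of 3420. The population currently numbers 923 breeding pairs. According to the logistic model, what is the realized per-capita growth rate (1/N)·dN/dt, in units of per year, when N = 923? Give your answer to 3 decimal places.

0.073 per year

(1/N)·dN/dt = r(1 − N/K) = 0.1 × (1 − 923/3420).
= 0.1 × 0.73012 = 0.073012.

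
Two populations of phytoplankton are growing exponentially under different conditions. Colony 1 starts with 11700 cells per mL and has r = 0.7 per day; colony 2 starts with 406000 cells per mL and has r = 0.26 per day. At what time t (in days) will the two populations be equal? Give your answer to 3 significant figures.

Set 11700·e^(0.7t) = 406000·e^(0.26t).
e^((0.7 − 0.26)t) = 406000/11700 → e^(0.44·t) = 34.701.
0.44·t = ln(34.701) = 3.5468, so t = 3.5468/0.44 = 8.0608.

8.06 days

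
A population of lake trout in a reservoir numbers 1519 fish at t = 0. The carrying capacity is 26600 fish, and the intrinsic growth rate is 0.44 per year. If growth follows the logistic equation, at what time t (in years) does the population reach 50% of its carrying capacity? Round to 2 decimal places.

A = (K − N₀)/N₀ = (26600 − 1519)/1519 = 16.512.
Solve 26600/(1 + 16.512·e^(−0.44t)) = 13300: 1 + 16.512·e^(−0.44t) = 2, so e^(−0.44t) = 0.0605638.
−0.44·t = ln(0.0605638) = -2.8041, so t = 2.8041/0.44 = 6.3729.

6.37 years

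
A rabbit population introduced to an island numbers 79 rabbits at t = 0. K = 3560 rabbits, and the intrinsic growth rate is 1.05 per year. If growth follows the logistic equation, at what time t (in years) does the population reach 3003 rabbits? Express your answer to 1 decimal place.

5.2 years

A = (K − N₀)/N₀ = (3560 − 79)/79 = 44.063.
Solve 3560/(1 + 44.063·e^(−1.05t)) = 3003: 1 + 44.063·e^(−1.05t) = 1.1855, so e^(−1.05t) = 0.00420943.
−1.05·t = ln(0.00420943) = -5.4704, so t = 5.4704/1.05 = 5.2099.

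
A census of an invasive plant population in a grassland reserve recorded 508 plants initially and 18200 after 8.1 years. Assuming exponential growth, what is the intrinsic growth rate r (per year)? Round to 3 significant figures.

From N(t) = N₀·e^(rt): e^(r·8.1) = 18200/508 = 35.827.
r·8.1 = ln(35.827) = 3.5787, so r = 3.5787/8.1 = 0.44181.

0.442 per year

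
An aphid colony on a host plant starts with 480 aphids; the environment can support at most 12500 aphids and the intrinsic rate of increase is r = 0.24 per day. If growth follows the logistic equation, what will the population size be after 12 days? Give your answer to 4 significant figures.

5196 aphids

A = (K − N₀)/N₀ = (12500 − 480)/480 = 25.042.
N(t) = K/(1 + A·e^(−rt)) = 12500/(1 + 25.042×e^(−0.24×12)).
e^(−2.88) = 0.056135; denominator = 1 + 25.042×0.056135 = 2.4057.
N = 12500/2.4057 = 5195.98.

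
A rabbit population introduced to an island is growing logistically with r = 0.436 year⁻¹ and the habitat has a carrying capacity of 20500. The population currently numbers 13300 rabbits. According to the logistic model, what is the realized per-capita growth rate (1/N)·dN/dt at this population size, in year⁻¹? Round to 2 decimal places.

0.15 per year

(1/N)·dN/dt = r(1 − N/K) = 0.436 × (1 − 13300/20500).
= 0.436 × 0.35122 = 0.15313.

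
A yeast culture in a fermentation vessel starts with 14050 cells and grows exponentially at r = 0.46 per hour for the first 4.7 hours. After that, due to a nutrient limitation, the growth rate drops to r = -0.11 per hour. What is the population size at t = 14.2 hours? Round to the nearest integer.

42932 cells

Phase 1: N(4.7) = 14050·e^(0.46×4.7) = 14050·e^2.162 = 122073.
Phase 2 runs for 14.2 − 4.7 = 9.5 hours at r = -0.11.
N(14.2) = 122073·e^(-0.11×9.5) = 122073·e^-1.045 = 42932.2.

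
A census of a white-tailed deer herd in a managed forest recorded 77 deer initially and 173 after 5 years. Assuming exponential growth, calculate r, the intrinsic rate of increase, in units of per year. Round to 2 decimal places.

From N(t) = N₀·e^(rt): e^(r·5) = 173/77 = 2.2468.
r·5 = ln(2.2468) = 0.80949, so r = 0.80949/5 = 0.1619.

0.16 per year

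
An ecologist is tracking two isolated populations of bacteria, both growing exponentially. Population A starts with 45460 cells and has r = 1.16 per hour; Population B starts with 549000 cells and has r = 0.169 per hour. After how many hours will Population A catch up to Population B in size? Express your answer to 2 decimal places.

Set 45460·e^(1.16t) = 549000·e^(0.169t).
e^((1.16 − 0.169)t) = 549000/45460 → e^(0.991·t) = 12.077.
0.991·t = ln(12.077) = 2.4913, so t = 2.4913/0.991 = 2.5139.

2.51 hours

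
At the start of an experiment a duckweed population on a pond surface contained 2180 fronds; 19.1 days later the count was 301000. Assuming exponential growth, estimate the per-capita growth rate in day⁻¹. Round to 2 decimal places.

0.26 per day

From N(t) = N₀·e^(rt): e^(r·19.1) = 301000/2180 = 138.07.
r·19.1 = ln(138.07) = 4.9278, so r = 4.9278/19.1 = 0.258.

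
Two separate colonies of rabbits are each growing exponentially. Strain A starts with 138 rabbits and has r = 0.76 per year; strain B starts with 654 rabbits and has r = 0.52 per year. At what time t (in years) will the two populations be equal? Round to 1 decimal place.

Set 138·e^(0.76t) = 654·e^(0.52t).
e^((0.76 − 0.52)t) = 654/138 → e^(0.24·t) = 4.7391.
0.24·t = ln(4.7391) = 1.5559, so t = 1.5559/0.24 = 6.4827.

6.5 years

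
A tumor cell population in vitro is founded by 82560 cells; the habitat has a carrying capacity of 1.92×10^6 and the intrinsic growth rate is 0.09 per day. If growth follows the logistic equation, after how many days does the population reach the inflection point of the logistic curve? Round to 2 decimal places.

Logistic growth is fastest at N = K/2 = 960000.
A = (K − N₀)/N₀ = 22.256. Set K/(1 + A·e^(−rt)) = K/2 → A·e^(−rt) = 1.
e^(−0.09t) = 1/22.256 = 0.0449321, so t = ln(22.256)/0.09 = 3.1026/0.09 = 34.473.

34.47 days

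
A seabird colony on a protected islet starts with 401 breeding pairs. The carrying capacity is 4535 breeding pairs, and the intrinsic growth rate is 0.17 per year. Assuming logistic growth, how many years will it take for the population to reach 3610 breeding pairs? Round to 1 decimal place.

A = (K − N₀)/N₀ = (4535 − 401)/401 = 10.309.
Solve 4535/(1 + 10.309·e^(−0.17t)) = 3610: 1 + 10.309·e^(−0.17t) = 1.2562, so e^(−0.17t) = 0.0248547.
−0.17·t = ln(0.0248547) = -3.6947, so t = 3.6947/0.17 = 21.734.

21.7 years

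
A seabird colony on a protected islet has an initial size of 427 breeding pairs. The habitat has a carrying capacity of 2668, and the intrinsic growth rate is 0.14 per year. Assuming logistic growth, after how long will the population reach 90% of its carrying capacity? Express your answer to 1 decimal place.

27.5 years

A = (K − N₀)/N₀ = (2668 − 427)/427 = 5.2482.
Solve 2668/(1 + 5.2482·e^(−0.14t)) = 2401.2: 1 + 5.2482·e^(−0.14t) = 1.1111, so e^(−0.14t) = 0.0211711.
−0.14·t = ln(0.0211711) = -3.8551, so t = 3.8551/0.14 = 27.537.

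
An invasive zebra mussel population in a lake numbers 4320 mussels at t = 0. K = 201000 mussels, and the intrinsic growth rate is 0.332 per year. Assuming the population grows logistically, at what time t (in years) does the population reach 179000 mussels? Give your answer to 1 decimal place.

A = (K − N₀)/N₀ = (201000 − 4320)/4320 = 45.528.
Solve 201000/(1 + 45.528·e^(−0.332t)) = 179000: 1 + 45.528·e^(−0.332t) = 1.1229, so e^(−0.332t) = 0.00269956.
−0.332·t = ln(0.00269956) = -5.9147, so t = 5.9147/0.332 = 17.815.

17.8 years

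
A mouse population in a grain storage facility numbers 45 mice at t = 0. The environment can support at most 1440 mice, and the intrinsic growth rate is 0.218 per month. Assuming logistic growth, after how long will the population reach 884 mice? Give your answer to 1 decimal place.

17.9 months

A = (K − N₀)/N₀ = (1440 − 45)/45 = 31.
Solve 1440/(1 + 31·e^(−0.218t)) = 884: 1 + 31·e^(−0.218t) = 1.629, so e^(−0.218t) = 0.020289.
−0.218·t = ln(0.020289) = -3.8977, so t = 3.8977/0.218 = 17.879.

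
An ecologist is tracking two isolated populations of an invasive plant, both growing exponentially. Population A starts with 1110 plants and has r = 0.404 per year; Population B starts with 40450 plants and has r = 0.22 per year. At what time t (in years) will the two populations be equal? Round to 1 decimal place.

19.5 years

Set 1110·e^(0.404t) = 40450·e^(0.22t).
e^((0.404 − 0.22)t) = 40450/1110 → e^(0.184·t) = 36.441.
0.184·t = ln(36.441) = 3.5957, so t = 3.5957/0.184 = 19.542.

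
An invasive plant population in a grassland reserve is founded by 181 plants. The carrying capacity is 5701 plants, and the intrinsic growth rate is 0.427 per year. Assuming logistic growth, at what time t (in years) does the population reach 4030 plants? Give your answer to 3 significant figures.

A = (K − N₀)/N₀ = (5701 − 181)/181 = 30.497.
Solve 5701/(1 + 30.497·e^(−0.427t)) = 4030: 1 + 30.497·e^(−0.427t) = 1.4146, so e^(−0.427t) = 0.013596.
−0.427·t = ln(0.013596) = -4.298, so t = 4.298/0.427 = 10.066.

10.1 years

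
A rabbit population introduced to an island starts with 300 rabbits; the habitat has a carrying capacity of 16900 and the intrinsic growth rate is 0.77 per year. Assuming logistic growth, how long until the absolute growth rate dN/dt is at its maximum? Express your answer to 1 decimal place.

5.2 years

Logistic growth is fastest at N = K/2 = 8450.
A = (K − N₀)/N₀ = 55.333. Set K/(1 + A·e^(−rt)) = K/2 → A·e^(−rt) = 1.
e^(−0.77t) = 1/55.333 = 0.0180723, so t = ln(55.333)/0.77 = 4.0134/0.77 = 5.2122.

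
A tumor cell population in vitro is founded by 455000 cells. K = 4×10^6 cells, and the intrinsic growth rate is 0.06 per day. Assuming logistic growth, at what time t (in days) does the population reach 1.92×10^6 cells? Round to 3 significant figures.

32.9 days

A = (K − N₀)/N₀ = (4×10^6 − 455000)/455000 = 7.7912.
Solve 4×10^6/(1 + 7.7912·e^(−0.06t)) = 1.92×10^6: 1 + 7.7912·e^(−0.06t) = 2.0833, so e^(−0.06t) = 0.139046.
−0.06·t = ln(0.139046) = -1.973, so t = 1.973/0.06 = 32.883.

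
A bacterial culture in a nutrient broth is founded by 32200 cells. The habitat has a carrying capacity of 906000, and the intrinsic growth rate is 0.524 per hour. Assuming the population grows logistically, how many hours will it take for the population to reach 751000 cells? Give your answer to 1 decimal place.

9.3 hours

A = (K − N₀)/N₀ = (906000 − 32200)/32200 = 27.137.
Solve 906000/(1 + 27.137·e^(−0.524t)) = 751000: 1 + 27.137·e^(−0.524t) = 1.2064, so e^(−0.524t) = 0.00760564.
−0.524·t = ln(0.00760564) = -4.8789, so t = 4.8789/0.524 = 9.3108.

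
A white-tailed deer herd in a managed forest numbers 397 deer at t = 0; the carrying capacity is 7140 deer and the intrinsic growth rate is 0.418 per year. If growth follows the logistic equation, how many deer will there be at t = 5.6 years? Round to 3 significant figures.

2710 deer

A = (K − N₀)/N₀ = (7140 − 397)/397 = 16.985.
N(t) = K/(1 + A·e^(−rt)) = 7140/(1 + 16.985×e^(−0.418×5.6)).
e^(−2.341) = 0.096251; denominator = 1 + 16.985×0.096251 = 2.6348.
N = 7140/2.6348 = 2709.88.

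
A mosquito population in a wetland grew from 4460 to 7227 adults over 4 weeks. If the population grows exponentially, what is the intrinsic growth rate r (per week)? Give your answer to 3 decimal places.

From N(t) = N₀·e^(rt): e^(r·4) = 7227/4460 = 1.6204.
r·4 = ln(1.6204) = 0.48268, so r = 0.48268/4 = 0.12067.

0.121 per week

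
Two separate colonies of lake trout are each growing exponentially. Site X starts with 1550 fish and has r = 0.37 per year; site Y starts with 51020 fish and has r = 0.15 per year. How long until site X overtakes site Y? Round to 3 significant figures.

15.9 years

Set 1550·e^(0.37t) = 51020·e^(0.15t).
e^((0.37 − 0.15)t) = 51020/1550 → e^(0.22·t) = 32.916.
0.22·t = ln(32.916) = 3.494, so t = 3.494/0.22 = 15.882.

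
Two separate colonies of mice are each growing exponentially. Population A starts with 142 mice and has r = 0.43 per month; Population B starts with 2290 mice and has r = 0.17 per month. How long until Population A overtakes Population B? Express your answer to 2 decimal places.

Set 142·e^(0.43t) = 2290·e^(0.17t).
e^((0.43 − 0.17)t) = 2290/142 → e^(0.26·t) = 16.127.
0.26·t = ln(16.127) = 2.7805, so t = 2.7805/0.26 = 10.694.

10.69 months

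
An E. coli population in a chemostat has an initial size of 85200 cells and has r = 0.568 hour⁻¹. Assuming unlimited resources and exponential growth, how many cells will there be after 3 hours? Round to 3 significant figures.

468000 cells

N(t) = N₀·e^(rt) = 85200 × e^(0.568×3) = 85200 × e^1.704.
e^1.704 ≈ 5.4959, so N ≈ 85200 × 5.4959 = 468250.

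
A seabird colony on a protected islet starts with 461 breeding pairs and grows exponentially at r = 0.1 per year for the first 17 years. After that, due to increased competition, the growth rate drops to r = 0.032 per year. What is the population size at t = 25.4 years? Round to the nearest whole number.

Phase 1: N(17) = 461·e^(0.1×17) = 461·e^1.7 = 2523.49.
Phase 2 runs for 25.4 − 17 = 8.4 years at r = 0.032.
N(25.4) = 2523.49·e^(0.032×8.4) = 2523.49·e^0.2688 = 3301.72.

3302 breeding pairs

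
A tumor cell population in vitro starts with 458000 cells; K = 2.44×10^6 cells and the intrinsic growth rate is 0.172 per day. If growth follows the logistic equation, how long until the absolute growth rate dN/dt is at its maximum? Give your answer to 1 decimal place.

Logistic growth is fastest at N = K/2 = 1.22×10^6.
A = (K − N₀)/N₀ = 4.3275. Set K/(1 + A·e^(−rt)) = K/2 → A·e^(−rt) = 1.
e^(−0.172t) = 1/4.3275 = 0.23108, so t = ln(4.3275)/0.172 = 1.465/0.172 = 8.5174.

8.5 days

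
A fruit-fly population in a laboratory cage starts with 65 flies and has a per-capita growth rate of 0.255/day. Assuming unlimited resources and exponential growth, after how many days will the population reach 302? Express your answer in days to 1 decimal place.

6.0 days

Set N₀·e^(rt) = 302: e^(0.255·t) = 302/65 = 4.6462.
0.255·t = ln(4.6462) = 1.536, so t = 1.536/0.255 = 6.0237.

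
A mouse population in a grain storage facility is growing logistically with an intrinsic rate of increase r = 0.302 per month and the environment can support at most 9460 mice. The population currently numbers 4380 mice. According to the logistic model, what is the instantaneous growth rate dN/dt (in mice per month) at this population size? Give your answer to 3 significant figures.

710 mice per month

dN/dt = rN(1 − N/K) = 0.302 × 4380 × (1 − 4380/9460).
1 − 4380/9460 = 0.537; dN/dt = 0.302 × 4380 × 0.537 = 710.32.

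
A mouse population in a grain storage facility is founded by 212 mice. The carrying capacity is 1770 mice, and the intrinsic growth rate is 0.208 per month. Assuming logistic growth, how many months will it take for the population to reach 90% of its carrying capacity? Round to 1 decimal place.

A = (K − N₀)/N₀ = (1770 − 212)/212 = 7.3491.
Solve 1770/(1 + 7.3491·e^(−0.208t)) = 1593: 1 + 7.3491·e^(−0.208t) = 1.1111, so e^(−0.208t) = 0.0151191.
−0.208·t = ln(0.0151191) = -4.1918, so t = 4.1918/0.208 = 20.153.

20.2 months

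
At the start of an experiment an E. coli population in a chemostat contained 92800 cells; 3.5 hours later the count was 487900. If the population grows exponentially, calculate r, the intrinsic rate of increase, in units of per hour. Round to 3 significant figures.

0.474 per hour

From N(t) = N₀·e^(rt): e^(r·3.5) = 487900/92800 = 5.2575.
r·3.5 = ln(5.2575) = 1.6597, so r = 1.6597/3.5 = 0.47419.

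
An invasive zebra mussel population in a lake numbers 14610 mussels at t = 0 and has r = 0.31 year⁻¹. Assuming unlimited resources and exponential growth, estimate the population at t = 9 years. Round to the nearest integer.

N(t) = N₀·e^(rt) = 14610 × e^(0.31×9) = 14610 × e^2.79.
e^2.79 ≈ 16.281, so N ≈ 14610 × 16.281 = 237866.

237866 mussels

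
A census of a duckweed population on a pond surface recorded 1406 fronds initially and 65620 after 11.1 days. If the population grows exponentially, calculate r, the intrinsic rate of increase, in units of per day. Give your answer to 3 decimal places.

From N(t) = N₀·e^(rt): e^(r·11.1) = 65620/1406 = 46.671.
r·11.1 = ln(46.671) = 3.8431, so r = 3.8431/11.1 = 0.34623.

0.346 per day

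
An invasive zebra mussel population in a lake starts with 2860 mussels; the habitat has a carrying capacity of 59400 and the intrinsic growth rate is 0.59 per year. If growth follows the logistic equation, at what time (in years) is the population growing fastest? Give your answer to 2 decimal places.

5.06 years

Logistic growth is fastest at N = K/2 = 29700.
A = (K − N₀)/N₀ = 19.769. Set K/(1 + A·e^(−rt)) = K/2 → A·e^(−rt) = 1.
e^(−0.59t) = 1/19.769 = 0.0505837, so t = ln(19.769)/0.59 = 2.9841/0.59 = 5.0578.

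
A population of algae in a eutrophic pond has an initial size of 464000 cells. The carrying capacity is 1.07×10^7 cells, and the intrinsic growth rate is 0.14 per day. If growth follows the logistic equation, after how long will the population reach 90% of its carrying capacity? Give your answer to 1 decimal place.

37.8 days

A = (K − N₀)/N₀ = (1.07×10^7 − 464000)/464000 = 22.06.
Solve 1.07×10^7/(1 + 22.06·e^(−0.14t)) = 9.63×10^6: 1 + 22.06·e^(−0.14t) = 1.1111, so e^(−0.14t) = 0.00503669.
−0.14·t = ln(0.00503669) = -5.291, so t = 5.291/0.14 = 37.793.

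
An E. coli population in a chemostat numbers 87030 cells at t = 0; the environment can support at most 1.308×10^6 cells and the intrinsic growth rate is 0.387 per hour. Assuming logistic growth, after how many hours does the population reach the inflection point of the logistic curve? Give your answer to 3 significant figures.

Logistic growth is fastest at N = K/2 = 654000.
A = (K − N₀)/N₀ = 14.029. Set K/(1 + A·e^(−rt)) = K/2 → A·e^(−rt) = 1.
e^(−0.387t) = 1/14.029 = 0.0712794, so t = ln(14.029)/0.387 = 2.6411/0.387 = 6.8247.

6.82 hours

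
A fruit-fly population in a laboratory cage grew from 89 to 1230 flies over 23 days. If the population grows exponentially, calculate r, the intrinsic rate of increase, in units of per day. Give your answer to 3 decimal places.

0.114 per day

From N(t) = N₀·e^(rt): e^(r·23) = 1230/89 = 13.82.
r·23 = ln(13.82) = 2.6261, so r = 2.6261/23 = 0.11418.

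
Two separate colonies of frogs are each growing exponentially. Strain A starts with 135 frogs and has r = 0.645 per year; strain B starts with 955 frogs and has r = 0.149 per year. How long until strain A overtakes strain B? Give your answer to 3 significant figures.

Set 135·e^(0.645t) = 955·e^(0.149t).
e^((0.645 − 0.149)t) = 955/135 → e^(0.496·t) = 7.0741.
0.496·t = ln(7.0741) = 1.9564, so t = 1.9564/0.496 = 3.9444.

3.94 years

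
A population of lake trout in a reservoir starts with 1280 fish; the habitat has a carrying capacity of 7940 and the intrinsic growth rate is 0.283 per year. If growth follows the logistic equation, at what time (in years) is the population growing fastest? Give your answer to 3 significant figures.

5.83 years

Logistic growth is fastest at N = K/2 = 3970.
A = (K − N₀)/N₀ = 5.2031. Set K/(1 + A·e^(−rt)) = K/2 → A·e^(−rt) = 1.
e^(−0.283t) = 1/5.2031 = 0.192192, so t = ln(5.2031)/0.283 = 1.6493/0.283 = 5.8278.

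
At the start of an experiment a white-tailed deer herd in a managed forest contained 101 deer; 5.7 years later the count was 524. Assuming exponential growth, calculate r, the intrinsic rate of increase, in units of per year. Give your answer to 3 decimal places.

0.289 per year

From N(t) = N₀·e^(rt): e^(r·5.7) = 524/101 = 5.1881.
r·5.7 = ln(5.1881) = 1.6464, so r = 1.6464/5.7 = 0.28884.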